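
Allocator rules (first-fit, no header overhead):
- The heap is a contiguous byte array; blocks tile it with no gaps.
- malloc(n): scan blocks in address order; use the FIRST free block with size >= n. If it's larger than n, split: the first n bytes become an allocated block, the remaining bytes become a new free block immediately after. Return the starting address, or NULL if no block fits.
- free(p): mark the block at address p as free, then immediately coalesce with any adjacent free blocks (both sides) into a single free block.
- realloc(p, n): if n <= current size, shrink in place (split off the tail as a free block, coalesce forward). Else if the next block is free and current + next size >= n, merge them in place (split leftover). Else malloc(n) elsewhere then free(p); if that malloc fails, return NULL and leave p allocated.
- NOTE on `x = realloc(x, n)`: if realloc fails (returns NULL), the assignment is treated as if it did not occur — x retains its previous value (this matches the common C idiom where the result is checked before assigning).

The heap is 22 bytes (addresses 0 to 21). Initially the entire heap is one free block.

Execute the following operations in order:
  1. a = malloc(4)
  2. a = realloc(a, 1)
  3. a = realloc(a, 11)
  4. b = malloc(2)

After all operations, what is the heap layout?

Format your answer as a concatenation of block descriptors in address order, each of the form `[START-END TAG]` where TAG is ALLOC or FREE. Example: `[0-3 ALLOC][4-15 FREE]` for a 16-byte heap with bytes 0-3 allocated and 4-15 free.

Op 1: a = malloc(4) -> a = 0; heap: [0-3 ALLOC][4-21 FREE]
Op 2: a = realloc(a, 1) -> a = 0; heap: [0-0 ALLOC][1-21 FREE]
Op 3: a = realloc(a, 11) -> a = 0; heap: [0-10 ALLOC][11-21 FREE]
Op 4: b = malloc(2) -> b = 11; heap: [0-10 ALLOC][11-12 ALLOC][13-21 FREE]

Answer: [0-10 ALLOC][11-12 ALLOC][13-21 FREE]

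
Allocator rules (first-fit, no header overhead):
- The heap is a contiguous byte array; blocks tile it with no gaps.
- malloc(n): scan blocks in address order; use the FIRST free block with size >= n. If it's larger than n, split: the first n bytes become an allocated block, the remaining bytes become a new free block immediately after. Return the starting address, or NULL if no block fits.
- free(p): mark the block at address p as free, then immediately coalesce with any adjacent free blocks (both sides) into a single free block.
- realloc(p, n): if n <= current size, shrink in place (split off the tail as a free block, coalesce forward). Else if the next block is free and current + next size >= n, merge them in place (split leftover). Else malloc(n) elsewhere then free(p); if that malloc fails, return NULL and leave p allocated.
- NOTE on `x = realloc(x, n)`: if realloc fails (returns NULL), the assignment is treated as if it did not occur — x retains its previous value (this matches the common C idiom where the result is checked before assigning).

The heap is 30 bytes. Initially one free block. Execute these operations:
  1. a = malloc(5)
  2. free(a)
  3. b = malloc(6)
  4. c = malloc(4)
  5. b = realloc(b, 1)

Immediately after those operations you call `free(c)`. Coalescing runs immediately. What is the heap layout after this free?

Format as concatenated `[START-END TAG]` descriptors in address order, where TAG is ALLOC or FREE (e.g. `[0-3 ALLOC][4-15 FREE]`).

Answer: [0-0 ALLOC][1-29 FREE]

Derivation:
Op 1: a = malloc(5) -> a = 0; heap: [0-4 ALLOC][5-29 FREE]
Op 2: free(a) -> (freed a); heap: [0-29 FREE]
Op 3: b = malloc(6) -> b = 0; heap: [0-5 ALLOC][6-29 FREE]
Op 4: c = malloc(4) -> c = 6; heap: [0-5 ALLOC][6-9 ALLOC][10-29 FREE]
Op 5: b = realloc(b, 1) -> b = 0; heap: [0-0 ALLOC][1-5 FREE][6-9 ALLOC][10-29 FREE]
free(c): c = 6 -> block [6-9 ALLOC]; mark free, coalesce with adjacent free neighbors -> [0-0 ALLOC][1-29 FREE]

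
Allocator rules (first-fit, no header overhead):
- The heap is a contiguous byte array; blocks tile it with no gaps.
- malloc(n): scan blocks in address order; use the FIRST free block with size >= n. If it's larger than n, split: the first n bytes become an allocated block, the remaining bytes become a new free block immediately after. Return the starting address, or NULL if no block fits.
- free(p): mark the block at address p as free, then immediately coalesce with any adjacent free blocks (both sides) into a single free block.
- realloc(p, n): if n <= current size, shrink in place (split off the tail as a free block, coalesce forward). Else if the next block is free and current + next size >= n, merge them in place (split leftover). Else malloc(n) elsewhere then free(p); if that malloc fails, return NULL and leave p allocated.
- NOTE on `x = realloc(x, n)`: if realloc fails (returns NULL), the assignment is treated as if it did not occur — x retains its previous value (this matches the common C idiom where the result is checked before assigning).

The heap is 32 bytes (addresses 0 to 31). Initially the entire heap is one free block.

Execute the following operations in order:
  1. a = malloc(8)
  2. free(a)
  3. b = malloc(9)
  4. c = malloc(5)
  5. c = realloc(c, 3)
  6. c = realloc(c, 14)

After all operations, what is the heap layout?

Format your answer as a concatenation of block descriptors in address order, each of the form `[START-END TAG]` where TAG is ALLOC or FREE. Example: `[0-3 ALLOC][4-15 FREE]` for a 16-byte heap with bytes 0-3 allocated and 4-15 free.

Op 1: a = malloc(8) -> a = 0; heap: [0-7 ALLOC][8-31 FREE]
Op 2: free(a) -> (freed a); heap: [0-31 FREE]
Op 3: b = malloc(9) -> b = 0; heap: [0-8 ALLOC][9-31 FREE]
Op 4: c = malloc(5) -> c = 9; heap: [0-8 ALLOC][9-13 ALLOC][14-31 FREE]
Op 5: c = realloc(c, 3) -> c = 9; heap: [0-8 ALLOC][9-11 ALLOC][12-31 FREE]
Op 6: c = realloc(c, 14) -> c = 9; heap: [0-8 ALLOC][9-22 ALLOC][23-31 FREE]

Answer: [0-8 ALLOC][9-22 ALLOC][23-31 FREE]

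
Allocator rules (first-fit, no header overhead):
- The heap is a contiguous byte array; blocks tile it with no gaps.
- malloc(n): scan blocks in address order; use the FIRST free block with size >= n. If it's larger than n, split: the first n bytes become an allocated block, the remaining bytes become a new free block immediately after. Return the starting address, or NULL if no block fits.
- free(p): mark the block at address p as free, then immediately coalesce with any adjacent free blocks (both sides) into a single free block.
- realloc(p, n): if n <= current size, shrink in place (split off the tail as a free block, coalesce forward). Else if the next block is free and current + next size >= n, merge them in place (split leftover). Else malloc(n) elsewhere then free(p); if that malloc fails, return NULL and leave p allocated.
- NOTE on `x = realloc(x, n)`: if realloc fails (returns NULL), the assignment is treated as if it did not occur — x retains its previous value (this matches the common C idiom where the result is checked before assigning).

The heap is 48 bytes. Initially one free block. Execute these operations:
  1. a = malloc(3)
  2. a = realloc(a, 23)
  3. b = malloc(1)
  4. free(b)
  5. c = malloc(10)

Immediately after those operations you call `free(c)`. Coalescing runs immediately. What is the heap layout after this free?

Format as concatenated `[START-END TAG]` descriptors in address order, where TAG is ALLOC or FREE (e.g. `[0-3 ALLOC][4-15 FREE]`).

Answer: [0-22 ALLOC][23-47 FREE]

Derivation:
Op 1: a = malloc(3) -> a = 0; heap: [0-2 ALLOC][3-47 FREE]
Op 2: a = realloc(a, 23) -> a = 0; heap: [0-22 ALLOC][23-47 FREE]
Op 3: b = malloc(1) -> b = 23; heap: [0-22 ALLOC][23-23 ALLOC][24-47 FREE]
Op 4: free(b) -> (freed b); heap: [0-22 ALLOC][23-47 FREE]
Op 5: c = malloc(10) -> c = 23; heap: [0-22 ALLOC][23-32 ALLOC][33-47 FREE]
free(c): c = 23 -> block [23-32 ALLOC]; mark free, coalesce with adjacent free neighbors -> [0-22 ALLOC][23-47 FREE]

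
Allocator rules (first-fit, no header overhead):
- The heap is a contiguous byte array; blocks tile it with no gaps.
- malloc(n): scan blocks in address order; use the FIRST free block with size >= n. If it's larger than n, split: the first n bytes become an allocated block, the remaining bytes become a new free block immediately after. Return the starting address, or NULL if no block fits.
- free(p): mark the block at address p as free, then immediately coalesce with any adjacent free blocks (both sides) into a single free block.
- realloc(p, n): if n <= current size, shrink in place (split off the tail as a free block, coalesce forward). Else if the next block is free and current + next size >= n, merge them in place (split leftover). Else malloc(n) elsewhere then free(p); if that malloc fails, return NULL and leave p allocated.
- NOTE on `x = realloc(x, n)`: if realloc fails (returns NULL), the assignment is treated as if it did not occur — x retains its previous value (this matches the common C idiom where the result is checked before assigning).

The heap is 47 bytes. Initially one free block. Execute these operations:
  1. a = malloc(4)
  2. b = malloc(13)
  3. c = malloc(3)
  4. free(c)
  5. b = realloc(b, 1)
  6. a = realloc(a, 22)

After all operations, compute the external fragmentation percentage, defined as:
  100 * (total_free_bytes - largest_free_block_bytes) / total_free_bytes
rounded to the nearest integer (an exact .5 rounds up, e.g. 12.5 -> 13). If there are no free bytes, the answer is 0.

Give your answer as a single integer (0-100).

Answer: 17

Derivation:
Op 1: a = malloc(4) -> a = 0; heap: [0-3 ALLOC][4-46 FREE]
Op 2: b = malloc(13) -> b = 4; heap: [0-3 ALLOC][4-16 ALLOC][17-46 FREE]
Op 3: c = malloc(3) -> c = 17; heap: [0-3 ALLOC][4-16 ALLOC][17-19 ALLOC][20-46 FREE]
Op 4: free(c) -> (freed c); heap: [0-3 ALLOC][4-16 ALLOC][17-46 FREE]
Op 5: b = realloc(b, 1) -> b = 4; heap: [0-3 ALLOC][4-4 ALLOC][5-46 FREE]
Op 6: a = realloc(a, 22) -> a = 5; heap: [0-3 FREE][4-4 ALLOC][5-26 ALLOC][27-46 FREE]
Free blocks: [4 20] total_free=24 largest=20 -> 100*(24-20)/24 = 400/24 ≈ 16.667 -> rounds to 17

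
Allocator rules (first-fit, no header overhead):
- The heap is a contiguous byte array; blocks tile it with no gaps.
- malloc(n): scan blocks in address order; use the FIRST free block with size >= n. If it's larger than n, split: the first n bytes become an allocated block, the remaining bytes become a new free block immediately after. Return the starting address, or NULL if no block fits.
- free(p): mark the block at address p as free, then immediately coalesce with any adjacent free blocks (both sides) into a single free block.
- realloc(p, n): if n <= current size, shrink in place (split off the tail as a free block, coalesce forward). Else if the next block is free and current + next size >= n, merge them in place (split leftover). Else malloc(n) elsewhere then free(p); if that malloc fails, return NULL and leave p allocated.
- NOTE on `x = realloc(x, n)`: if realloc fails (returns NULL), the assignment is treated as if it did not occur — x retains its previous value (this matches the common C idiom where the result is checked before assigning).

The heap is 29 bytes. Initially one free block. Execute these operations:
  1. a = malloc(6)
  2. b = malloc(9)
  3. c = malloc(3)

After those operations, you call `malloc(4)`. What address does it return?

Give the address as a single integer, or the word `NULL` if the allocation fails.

Answer: 18

Derivation:
Op 1: a = malloc(6) -> a = 0; heap: [0-5 ALLOC][6-28 FREE]
Op 2: b = malloc(9) -> b = 6; heap: [0-5 ALLOC][6-14 ALLOC][15-28 FREE]
Op 3: c = malloc(3) -> c = 15; heap: [0-5 ALLOC][6-14 ALLOC][15-17 ALLOC][18-28 FREE]
malloc(4): first-fit scan over [0-5 ALLOC][6-14 ALLOC][15-17 ALLOC][18-28 FREE] -> 18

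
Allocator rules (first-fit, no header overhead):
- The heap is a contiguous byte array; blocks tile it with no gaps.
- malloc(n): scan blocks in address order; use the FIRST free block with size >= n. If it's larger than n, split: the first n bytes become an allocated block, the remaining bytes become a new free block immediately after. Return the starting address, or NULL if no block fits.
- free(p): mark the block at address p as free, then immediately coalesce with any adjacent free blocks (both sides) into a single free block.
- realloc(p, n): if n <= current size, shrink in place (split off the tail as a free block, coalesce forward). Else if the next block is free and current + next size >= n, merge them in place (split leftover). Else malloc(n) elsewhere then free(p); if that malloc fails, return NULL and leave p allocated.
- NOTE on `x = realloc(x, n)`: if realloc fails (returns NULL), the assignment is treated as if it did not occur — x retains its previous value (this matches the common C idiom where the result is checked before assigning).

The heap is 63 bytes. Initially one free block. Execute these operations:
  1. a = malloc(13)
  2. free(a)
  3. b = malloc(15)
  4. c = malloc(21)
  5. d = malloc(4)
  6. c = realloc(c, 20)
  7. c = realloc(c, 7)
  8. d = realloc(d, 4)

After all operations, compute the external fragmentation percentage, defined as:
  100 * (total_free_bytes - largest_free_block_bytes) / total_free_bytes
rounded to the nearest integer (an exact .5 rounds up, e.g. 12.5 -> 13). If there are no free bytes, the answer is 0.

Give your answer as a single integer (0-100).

Op 1: a = malloc(13) -> a = 0; heap: [0-12 ALLOC][13-62 FREE]
Op 2: free(a) -> (freed a); heap: [0-62 FREE]
Op 3: b = malloc(15) -> b = 0; heap: [0-14 ALLOC][15-62 FREE]
Op 4: c = malloc(21) -> c = 15; heap: [0-14 ALLOC][15-35 ALLOC][36-62 FREE]
Op 5: d = malloc(4) -> d = 36; heap: [0-14 ALLOC][15-35 ALLOC][36-39 ALLOC][40-62 FREE]
Op 6: c = realloc(c, 20) -> c = 15; heap: [0-14 ALLOC][15-34 ALLOC][35-35 FREE][36-39 ALLOC][40-62 FREE]
Op 7: c = realloc(c, 7) -> c = 15; heap: [0-14 ALLOC][15-21 ALLOC][22-35 FREE][36-39 ALLOC][40-62 FREE]
Op 8: d = realloc(d, 4) -> d = 36; heap: [0-14 ALLOC][15-21 ALLOC][22-35 FREE][36-39 ALLOC][40-62 FREE]
Free blocks: [14 23] total_free=37 largest=23 -> 100*(37-23)/37 = 1400/37 ≈ 37.838 -> rounds to 38

Answer: 38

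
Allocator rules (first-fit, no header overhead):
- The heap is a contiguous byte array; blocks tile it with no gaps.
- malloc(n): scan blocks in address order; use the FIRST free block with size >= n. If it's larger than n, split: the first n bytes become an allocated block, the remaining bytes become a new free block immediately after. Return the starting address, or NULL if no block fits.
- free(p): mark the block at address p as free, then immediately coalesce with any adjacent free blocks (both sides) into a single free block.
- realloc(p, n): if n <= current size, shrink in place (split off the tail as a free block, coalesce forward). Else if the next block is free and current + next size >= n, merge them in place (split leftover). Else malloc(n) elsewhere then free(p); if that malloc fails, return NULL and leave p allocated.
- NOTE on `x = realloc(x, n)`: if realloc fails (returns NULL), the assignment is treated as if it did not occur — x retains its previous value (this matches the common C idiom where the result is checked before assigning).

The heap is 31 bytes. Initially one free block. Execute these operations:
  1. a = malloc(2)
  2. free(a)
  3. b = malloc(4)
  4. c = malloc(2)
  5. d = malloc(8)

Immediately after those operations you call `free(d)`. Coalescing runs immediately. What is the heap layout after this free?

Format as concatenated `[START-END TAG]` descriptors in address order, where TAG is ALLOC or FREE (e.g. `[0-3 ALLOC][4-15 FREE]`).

Answer: [0-3 ALLOC][4-5 ALLOC][6-30 FREE]

Derivation:
Op 1: a = malloc(2) -> a = 0; heap: [0-1 ALLOC][2-30 FREE]
Op 2: free(a) -> (freed a); heap: [0-30 FREE]
Op 3: b = malloc(4) -> b = 0; heap: [0-3 ALLOC][4-30 FREE]
Op 4: c = malloc(2) -> c = 4; heap: [0-3 ALLOC][4-5 ALLOC][6-30 FREE]
Op 5: d = malloc(8) -> d = 6; heap: [0-3 ALLOC][4-5 ALLOC][6-13 ALLOC][14-30 FREE]
free(d): d = 6 -> block [6-13 ALLOC]; mark free, coalesce with adjacent free neighbors -> [0-3 ALLOC][4-5 ALLOC][6-30 FREE]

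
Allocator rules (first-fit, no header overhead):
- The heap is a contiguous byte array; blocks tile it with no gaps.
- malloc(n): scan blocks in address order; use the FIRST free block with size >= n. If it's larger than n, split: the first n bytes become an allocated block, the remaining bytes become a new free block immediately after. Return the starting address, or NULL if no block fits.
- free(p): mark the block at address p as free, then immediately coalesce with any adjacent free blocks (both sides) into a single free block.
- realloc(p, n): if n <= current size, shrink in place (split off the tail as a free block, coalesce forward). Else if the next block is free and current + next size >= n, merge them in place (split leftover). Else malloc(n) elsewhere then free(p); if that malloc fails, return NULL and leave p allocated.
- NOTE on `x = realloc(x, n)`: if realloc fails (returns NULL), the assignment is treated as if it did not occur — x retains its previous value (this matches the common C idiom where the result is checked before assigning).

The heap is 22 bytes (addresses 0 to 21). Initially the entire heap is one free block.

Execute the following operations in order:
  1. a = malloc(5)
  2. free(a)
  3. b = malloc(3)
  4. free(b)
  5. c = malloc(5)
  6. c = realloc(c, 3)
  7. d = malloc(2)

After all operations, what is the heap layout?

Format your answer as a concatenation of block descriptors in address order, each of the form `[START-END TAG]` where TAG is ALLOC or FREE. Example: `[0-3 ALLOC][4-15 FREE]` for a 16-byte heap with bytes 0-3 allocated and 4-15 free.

Op 1: a = malloc(5) -> a = 0; heap: [0-4 ALLOC][5-21 FREE]
Op 2: free(a) -> (freed a); heap: [0-21 FREE]
Op 3: b = malloc(3) -> b = 0; heap: [0-2 ALLOC][3-21 FREE]
Op 4: free(b) -> (freed b); heap: [0-21 FREE]
Op 5: c = malloc(5) -> c = 0; heap: [0-4 ALLOC][5-21 FREE]
Op 6: c = realloc(c, 3) -> c = 0; heap: [0-2 ALLOC][3-21 FREE]
Op 7: d = malloc(2) -> d = 3; heap: [0-2 ALLOC][3-4 ALLOC][5-21 FREE]

Answer: [0-2 ALLOC][3-4 ALLOC][5-21 FREE]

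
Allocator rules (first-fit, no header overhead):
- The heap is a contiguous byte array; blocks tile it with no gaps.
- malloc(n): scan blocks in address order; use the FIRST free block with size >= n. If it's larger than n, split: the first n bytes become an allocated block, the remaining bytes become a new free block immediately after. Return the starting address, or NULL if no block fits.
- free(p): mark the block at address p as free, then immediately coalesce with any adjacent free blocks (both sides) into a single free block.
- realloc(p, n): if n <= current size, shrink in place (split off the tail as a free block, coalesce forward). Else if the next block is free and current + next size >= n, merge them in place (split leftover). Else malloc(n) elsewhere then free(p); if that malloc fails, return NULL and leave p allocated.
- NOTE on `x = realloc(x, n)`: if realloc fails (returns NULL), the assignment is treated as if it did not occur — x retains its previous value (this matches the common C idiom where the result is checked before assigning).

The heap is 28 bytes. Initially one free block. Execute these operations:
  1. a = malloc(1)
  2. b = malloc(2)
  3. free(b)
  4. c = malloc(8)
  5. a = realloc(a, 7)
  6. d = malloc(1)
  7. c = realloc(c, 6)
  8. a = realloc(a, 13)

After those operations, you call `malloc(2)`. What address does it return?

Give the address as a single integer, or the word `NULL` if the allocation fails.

Answer: 7

Derivation:
Op 1: a = malloc(1) -> a = 0; heap: [0-0 ALLOC][1-27 FREE]
Op 2: b = malloc(2) -> b = 1; heap: [0-0 ALLOC][1-2 ALLOC][3-27 FREE]
Op 3: free(b) -> (freed b); heap: [0-0 ALLOC][1-27 FREE]
Op 4: c = malloc(8) -> c = 1; heap: [0-0 ALLOC][1-8 ALLOC][9-27 FREE]
Op 5: a = realloc(a, 7) -> a = 9; heap: [0-0 FREE][1-8 ALLOC][9-15 ALLOC][16-27 FREE]
Op 6: d = malloc(1) -> d = 0; heap: [0-0 ALLOC][1-8 ALLOC][9-15 ALLOC][16-27 FREE]
Op 7: c = realloc(c, 6) -> c = 1; heap: [0-0 ALLOC][1-6 ALLOC][7-8 FREE][9-15 ALLOC][16-27 FREE]
Op 8: a = realloc(a, 13) -> a = 9; heap: [0-0 ALLOC][1-6 ALLOC][7-8 FREE][9-21 ALLOC][22-27 FREE]
malloc(2): first-fit scan over [0-0 ALLOC][1-6 ALLOC][7-8 FREE][9-21 ALLOC][22-27 FREE] -> 7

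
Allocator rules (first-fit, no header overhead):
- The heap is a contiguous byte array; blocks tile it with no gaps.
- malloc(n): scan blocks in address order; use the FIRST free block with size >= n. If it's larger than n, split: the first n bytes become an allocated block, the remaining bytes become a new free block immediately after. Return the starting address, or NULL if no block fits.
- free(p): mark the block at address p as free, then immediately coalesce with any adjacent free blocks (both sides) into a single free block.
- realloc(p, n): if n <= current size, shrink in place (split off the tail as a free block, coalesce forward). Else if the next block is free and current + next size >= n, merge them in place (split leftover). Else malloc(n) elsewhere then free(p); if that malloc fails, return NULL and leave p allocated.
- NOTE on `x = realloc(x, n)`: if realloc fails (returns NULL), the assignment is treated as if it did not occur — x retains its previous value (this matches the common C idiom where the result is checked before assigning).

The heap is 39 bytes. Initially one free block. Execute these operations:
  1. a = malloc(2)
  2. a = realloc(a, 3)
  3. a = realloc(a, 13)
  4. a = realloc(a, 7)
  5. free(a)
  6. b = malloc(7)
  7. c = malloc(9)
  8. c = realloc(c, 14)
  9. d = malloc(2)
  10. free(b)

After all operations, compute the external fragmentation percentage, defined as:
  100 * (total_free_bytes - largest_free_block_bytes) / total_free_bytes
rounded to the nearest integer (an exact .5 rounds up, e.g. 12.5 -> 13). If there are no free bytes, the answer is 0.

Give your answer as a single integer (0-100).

Answer: 30

Derivation:
Op 1: a = malloc(2) -> a = 0; heap: [0-1 ALLOC][2-38 FREE]
Op 2: a = realloc(a, 3) -> a = 0; heap: [0-2 ALLOC][3-38 FREE]
Op 3: a = realloc(a, 13) -> a = 0; heap: [0-12 ALLOC][13-38 FREE]
Op 4: a = realloc(a, 7) -> a = 0; heap: [0-6 ALLOC][7-38 FREE]
Op 5: free(a) -> (freed a); heap: [0-38 FREE]
Op 6: b = malloc(7) -> b = 0; heap: [0-6 ALLOC][7-38 FREE]
Op 7: c = malloc(9) -> c = 7; heap: [0-6 ALLOC][7-15 ALLOC][16-38 FREE]
Op 8: c = realloc(c, 14) -> c = 7; heap: [0-6 ALLOC][7-20 ALLOC][21-38 FREE]
Op 9: d = malloc(2) -> d = 21; heap: [0-6 ALLOC][7-20 ALLOC][21-22 ALLOC][23-38 FREE]
Op 10: free(b) -> (freed b); heap: [0-6 FREE][7-20 ALLOC][21-22 ALLOC][23-38 FREE]
Free blocks: [7 16] total_free=23 largest=16 -> 100*(23-16)/23 = 700/23 ≈ 30.435 -> rounds to 30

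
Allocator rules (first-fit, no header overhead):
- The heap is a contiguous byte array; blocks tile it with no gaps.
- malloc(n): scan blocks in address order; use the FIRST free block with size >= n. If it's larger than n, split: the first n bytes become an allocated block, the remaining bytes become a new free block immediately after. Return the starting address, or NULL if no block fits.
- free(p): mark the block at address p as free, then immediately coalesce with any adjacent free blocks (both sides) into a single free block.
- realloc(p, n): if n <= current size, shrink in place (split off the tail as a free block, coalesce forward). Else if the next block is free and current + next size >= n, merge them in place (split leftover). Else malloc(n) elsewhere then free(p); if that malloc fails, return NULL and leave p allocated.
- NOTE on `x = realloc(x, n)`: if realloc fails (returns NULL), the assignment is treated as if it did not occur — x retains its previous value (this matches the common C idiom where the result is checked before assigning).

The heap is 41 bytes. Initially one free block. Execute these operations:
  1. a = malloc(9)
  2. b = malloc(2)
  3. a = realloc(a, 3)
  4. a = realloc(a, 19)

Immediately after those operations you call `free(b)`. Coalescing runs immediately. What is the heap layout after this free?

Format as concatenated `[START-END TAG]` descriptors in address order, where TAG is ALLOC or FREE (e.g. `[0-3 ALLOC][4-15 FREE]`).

Answer: [0-10 FREE][11-29 ALLOC][30-40 FREE]

Derivation:
Op 1: a = malloc(9) -> a = 0; heap: [0-8 ALLOC][9-40 FREE]
Op 2: b = malloc(2) -> b = 9; heap: [0-8 ALLOC][9-10 ALLOC][11-40 FREE]
Op 3: a = realloc(a, 3) -> a = 0; heap: [0-2 ALLOC][3-8 FREE][9-10 ALLOC][11-40 FREE]
Op 4: a = realloc(a, 19) -> a = 11; heap: [0-8 FREE][9-10 ALLOC][11-29 ALLOC][30-40 FREE]
free(b): b = 9 -> block [9-10 ALLOC]; mark free, coalesce with adjacent free neighbors -> [0-10 FREE][11-29 ALLOC][30-40 FREE]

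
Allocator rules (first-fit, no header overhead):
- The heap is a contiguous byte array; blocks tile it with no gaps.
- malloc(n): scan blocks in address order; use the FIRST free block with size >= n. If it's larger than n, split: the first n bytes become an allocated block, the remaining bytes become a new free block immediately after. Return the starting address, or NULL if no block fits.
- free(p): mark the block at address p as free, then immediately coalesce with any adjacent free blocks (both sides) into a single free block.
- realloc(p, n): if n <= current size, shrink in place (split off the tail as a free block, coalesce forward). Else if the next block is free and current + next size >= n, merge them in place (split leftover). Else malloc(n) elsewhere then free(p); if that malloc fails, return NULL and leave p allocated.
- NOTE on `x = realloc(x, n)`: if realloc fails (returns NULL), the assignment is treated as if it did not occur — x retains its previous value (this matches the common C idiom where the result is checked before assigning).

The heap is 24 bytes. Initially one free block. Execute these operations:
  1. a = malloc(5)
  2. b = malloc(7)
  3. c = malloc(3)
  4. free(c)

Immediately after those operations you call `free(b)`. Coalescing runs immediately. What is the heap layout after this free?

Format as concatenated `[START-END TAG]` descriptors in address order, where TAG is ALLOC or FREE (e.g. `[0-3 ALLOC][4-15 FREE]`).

Answer: [0-4 ALLOC][5-23 FREE]

Derivation:
Op 1: a = malloc(5) -> a = 0; heap: [0-4 ALLOC][5-23 FREE]
Op 2: b = malloc(7) -> b = 5; heap: [0-4 ALLOC][5-11 ALLOC][12-23 FREE]
Op 3: c = malloc(3) -> c = 12; heap: [0-4 ALLOC][5-11 ALLOC][12-14 ALLOC][15-23 FREE]
Op 4: free(c) -> (freed c); heap: [0-4 ALLOC][5-11 ALLOC][12-23 FREE]
free(b): b = 5 -> block [5-11 ALLOC]; mark free, coalesce with adjacent free neighbors -> [0-4 ALLOC][5-23 FREE]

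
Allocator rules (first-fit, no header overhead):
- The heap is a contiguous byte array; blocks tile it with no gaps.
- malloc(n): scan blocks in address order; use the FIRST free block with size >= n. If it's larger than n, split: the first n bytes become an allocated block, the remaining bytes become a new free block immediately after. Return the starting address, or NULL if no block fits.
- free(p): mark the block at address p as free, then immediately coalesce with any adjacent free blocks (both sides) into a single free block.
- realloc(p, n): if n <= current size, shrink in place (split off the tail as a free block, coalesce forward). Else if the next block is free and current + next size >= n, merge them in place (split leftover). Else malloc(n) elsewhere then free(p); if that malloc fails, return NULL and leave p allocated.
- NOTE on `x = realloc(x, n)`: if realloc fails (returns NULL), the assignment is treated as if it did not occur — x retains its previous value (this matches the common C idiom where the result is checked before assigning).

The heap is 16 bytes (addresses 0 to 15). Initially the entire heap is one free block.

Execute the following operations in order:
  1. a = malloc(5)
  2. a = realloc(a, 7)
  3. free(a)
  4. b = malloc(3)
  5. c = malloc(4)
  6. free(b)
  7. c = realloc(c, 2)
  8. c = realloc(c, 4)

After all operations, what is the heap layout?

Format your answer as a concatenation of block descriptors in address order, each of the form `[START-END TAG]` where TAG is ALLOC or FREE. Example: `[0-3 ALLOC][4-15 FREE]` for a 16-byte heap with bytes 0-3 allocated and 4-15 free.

Op 1: a = malloc(5) -> a = 0; heap: [0-4 ALLOC][5-15 FREE]
Op 2: a = realloc(a, 7) -> a = 0; heap: [0-6 ALLOC][7-15 FREE]
Op 3: free(a) -> (freed a); heap: [0-15 FREE]
Op 4: b = malloc(3) -> b = 0; heap: [0-2 ALLOC][3-15 FREE]
Op 5: c = malloc(4) -> c = 3; heap: [0-2 ALLOC][3-6 ALLOC][7-15 FREE]
Op 6: free(b) -> (freed b); heap: [0-2 FREE][3-6 ALLOC][7-15 FREE]
Op 7: c = realloc(c, 2) -> c = 3; heap: [0-2 FREE][3-4 ALLOC][5-15 FREE]
Op 8: c = realloc(c, 4) -> c = 3; heap: [0-2 FREE][3-6 ALLOC][7-15 FREE]

Answer: [0-2 FREE][3-6 ALLOC][7-15 FREE]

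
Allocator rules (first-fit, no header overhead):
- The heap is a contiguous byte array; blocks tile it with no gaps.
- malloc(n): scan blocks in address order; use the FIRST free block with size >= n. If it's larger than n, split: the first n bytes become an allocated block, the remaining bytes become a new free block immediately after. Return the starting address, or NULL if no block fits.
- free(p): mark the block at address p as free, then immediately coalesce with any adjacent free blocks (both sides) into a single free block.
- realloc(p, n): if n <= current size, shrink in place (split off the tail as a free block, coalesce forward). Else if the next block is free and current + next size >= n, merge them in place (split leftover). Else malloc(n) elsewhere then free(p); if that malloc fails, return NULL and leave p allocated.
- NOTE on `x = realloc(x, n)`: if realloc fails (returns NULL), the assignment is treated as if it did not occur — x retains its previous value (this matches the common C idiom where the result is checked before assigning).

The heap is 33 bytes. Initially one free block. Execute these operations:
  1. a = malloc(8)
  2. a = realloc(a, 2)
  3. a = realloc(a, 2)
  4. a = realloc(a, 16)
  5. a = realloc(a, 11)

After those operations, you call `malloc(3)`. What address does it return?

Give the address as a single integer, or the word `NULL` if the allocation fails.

Op 1: a = malloc(8) -> a = 0; heap: [0-7 ALLOC][8-32 FREE]
Op 2: a = realloc(a, 2) -> a = 0; heap: [0-1 ALLOC][2-32 FREE]
Op 3: a = realloc(a, 2) -> a = 0; heap: [0-1 ALLOC][2-32 FREE]
Op 4: a = realloc(a, 16) -> a = 0; heap: [0-15 ALLOC][16-32 FREE]
Op 5: a = realloc(a, 11) -> a = 0; heap: [0-10 ALLOC][11-32 FREE]
malloc(3): first-fit scan over [0-10 ALLOC][11-32 FREE] -> 11

Answer: 11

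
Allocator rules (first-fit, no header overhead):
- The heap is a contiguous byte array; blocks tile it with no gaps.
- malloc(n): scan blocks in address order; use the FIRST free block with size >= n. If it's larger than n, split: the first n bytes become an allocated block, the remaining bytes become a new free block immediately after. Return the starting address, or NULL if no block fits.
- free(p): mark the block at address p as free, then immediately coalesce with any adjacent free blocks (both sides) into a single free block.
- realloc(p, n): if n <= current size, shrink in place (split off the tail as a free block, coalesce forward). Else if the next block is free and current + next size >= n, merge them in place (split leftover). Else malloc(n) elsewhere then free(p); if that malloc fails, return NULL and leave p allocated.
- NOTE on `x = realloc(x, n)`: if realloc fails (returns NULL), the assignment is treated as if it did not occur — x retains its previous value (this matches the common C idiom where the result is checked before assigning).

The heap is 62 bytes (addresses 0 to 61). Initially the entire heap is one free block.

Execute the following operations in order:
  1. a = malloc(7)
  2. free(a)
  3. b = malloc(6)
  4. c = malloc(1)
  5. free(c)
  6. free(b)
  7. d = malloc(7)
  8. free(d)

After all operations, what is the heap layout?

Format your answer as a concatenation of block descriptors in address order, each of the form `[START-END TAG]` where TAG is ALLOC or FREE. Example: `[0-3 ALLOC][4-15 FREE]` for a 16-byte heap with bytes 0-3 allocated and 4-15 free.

Op 1: a = malloc(7) -> a = 0; heap: [0-6 ALLOC][7-61 FREE]
Op 2: free(a) -> (freed a); heap: [0-61 FREE]
Op 3: b = malloc(6) -> b = 0; heap: [0-5 ALLOC][6-61 FREE]
Op 4: c = malloc(1) -> c = 6; heap: [0-5 ALLOC][6-6 ALLOC][7-61 FREE]
Op 5: free(c) -> (freed c); heap: [0-5 ALLOC][6-61 FREE]
Op 6: free(b) -> (freed b); heap: [0-61 FREE]
Op 7: d = malloc(7) -> d = 0; heap: [0-6 ALLOC][7-61 FREE]
Op 8: free(d) -> (freed d); heap: [0-61 FREE]

Answer: [0-61 FREE]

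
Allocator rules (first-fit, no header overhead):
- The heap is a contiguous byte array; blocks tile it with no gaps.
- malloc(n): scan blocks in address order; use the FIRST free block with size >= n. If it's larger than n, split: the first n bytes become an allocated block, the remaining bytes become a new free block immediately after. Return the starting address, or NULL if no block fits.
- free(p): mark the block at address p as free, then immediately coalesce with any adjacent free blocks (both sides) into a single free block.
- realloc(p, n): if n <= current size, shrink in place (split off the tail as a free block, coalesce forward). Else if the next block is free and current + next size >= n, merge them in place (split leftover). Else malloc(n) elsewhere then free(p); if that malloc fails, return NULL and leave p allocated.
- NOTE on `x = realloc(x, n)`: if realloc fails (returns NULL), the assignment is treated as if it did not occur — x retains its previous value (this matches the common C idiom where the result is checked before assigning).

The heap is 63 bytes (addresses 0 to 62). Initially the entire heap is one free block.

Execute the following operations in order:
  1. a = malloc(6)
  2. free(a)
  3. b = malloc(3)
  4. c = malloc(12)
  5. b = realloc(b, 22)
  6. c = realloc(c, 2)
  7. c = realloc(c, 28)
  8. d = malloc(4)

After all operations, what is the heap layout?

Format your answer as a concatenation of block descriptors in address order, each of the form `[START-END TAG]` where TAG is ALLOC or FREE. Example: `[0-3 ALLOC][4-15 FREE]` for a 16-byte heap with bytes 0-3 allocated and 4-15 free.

Answer: [0-2 FREE][3-4 ALLOC][5-8 ALLOC][9-14 FREE][15-36 ALLOC][37-62 FREE]

Derivation:
Op 1: a = malloc(6) -> a = 0; heap: [0-5 ALLOC][6-62 FREE]
Op 2: free(a) -> (freed a); heap: [0-62 FREE]
Op 3: b = malloc(3) -> b = 0; heap: [0-2 ALLOC][3-62 FREE]
Op 4: c = malloc(12) -> c = 3; heap: [0-2 ALLOC][3-14 ALLOC][15-62 FREE]
Op 5: b = realloc(b, 22) -> b = 15; heap: [0-2 FREE][3-14 ALLOC][15-36 ALLOC][37-62 FREE]
Op 6: c = realloc(c, 2) -> c = 3; heap: [0-2 FREE][3-4 ALLOC][5-14 FREE][15-36 ALLOC][37-62 FREE]
Op 7: c = realloc(c, 28) -> NULL (c unchanged); heap: [0-2 FREE][3-4 ALLOC][5-14 FREE][15-36 ALLOC][37-62 FREE]
Op 8: d = malloc(4) -> d = 5; heap: [0-2 FREE][3-4 ALLOC][5-8 ALLOC][9-14 FREE][15-36 ALLOC][37-62 FREE]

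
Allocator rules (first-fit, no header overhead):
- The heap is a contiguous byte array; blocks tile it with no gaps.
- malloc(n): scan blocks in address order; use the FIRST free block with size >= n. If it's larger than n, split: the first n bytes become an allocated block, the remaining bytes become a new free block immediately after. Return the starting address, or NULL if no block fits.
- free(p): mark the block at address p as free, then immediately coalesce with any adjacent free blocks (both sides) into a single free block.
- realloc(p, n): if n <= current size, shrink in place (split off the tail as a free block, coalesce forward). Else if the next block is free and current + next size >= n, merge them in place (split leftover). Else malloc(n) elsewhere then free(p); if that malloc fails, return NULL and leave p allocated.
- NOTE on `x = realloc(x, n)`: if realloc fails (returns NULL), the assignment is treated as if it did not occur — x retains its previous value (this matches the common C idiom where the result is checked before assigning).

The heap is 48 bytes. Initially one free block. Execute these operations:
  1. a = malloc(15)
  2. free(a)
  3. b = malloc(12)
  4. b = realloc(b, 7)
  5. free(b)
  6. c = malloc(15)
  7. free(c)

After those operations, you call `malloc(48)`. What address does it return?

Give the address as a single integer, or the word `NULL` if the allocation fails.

Answer: 0

Derivation:
Op 1: a = malloc(15) -> a = 0; heap: [0-14 ALLOC][15-47 FREE]
Op 2: free(a) -> (freed a); heap: [0-47 FREE]
Op 3: b = malloc(12) -> b = 0; heap: [0-11 ALLOC][12-47 FREE]
Op 4: b = realloc(b, 7) -> b = 0; heap: [0-6 ALLOC][7-47 FREE]
Op 5: free(b) -> (freed b); heap: [0-47 FREE]
Op 6: c = malloc(15) -> c = 0; heap: [0-14 ALLOC][15-47 FREE]
Op 7: free(c) -> (freed c); heap: [0-47 FREE]
malloc(48): first-fit scan over [0-47 FREE] -> 0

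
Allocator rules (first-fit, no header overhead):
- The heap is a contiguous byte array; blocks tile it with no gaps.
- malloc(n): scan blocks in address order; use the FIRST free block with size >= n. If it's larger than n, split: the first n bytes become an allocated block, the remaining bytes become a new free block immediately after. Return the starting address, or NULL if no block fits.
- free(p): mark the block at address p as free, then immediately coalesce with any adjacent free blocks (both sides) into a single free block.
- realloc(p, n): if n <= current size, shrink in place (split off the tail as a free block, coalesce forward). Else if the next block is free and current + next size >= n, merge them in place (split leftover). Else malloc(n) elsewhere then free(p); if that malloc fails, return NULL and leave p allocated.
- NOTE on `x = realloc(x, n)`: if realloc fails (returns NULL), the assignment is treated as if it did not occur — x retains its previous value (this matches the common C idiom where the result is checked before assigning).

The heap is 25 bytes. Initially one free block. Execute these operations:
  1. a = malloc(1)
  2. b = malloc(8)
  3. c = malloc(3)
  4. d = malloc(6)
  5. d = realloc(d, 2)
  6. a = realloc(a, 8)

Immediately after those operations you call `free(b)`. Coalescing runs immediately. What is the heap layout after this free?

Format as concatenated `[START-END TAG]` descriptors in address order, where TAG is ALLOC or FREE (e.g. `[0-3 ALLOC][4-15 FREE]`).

Op 1: a = malloc(1) -> a = 0; heap: [0-0 ALLOC][1-24 FREE]
Op 2: b = malloc(8) -> b = 1; heap: [0-0 ALLOC][1-8 ALLOC][9-24 FREE]
Op 3: c = malloc(3) -> c = 9; heap: [0-0 ALLOC][1-8 ALLOC][9-11 ALLOC][12-24 FREE]
Op 4: d = malloc(6) -> d = 12; heap: [0-0 ALLOC][1-8 ALLOC][9-11 ALLOC][12-17 ALLOC][18-24 FREE]
Op 5: d = realloc(d, 2) -> d = 12; heap: [0-0 ALLOC][1-8 ALLOC][9-11 ALLOC][12-13 ALLOC][14-24 FREE]
Op 6: a = realloc(a, 8) -> a = 14; heap: [0-0 FREE][1-8 ALLOC][9-11 ALLOC][12-13 ALLOC][14-21 ALLOC][22-24 FREE]
free(b): b = 1 -> block [1-8 ALLOC]; mark free, coalesce with adjacent free neighbors -> [0-8 FREE][9-11 ALLOC][12-13 ALLOC][14-21 ALLOC][22-24 FREE]

Answer: [0-8 FREE][9-11 ALLOC][12-13 ALLOC][14-21 ALLOC][22-24 FREE]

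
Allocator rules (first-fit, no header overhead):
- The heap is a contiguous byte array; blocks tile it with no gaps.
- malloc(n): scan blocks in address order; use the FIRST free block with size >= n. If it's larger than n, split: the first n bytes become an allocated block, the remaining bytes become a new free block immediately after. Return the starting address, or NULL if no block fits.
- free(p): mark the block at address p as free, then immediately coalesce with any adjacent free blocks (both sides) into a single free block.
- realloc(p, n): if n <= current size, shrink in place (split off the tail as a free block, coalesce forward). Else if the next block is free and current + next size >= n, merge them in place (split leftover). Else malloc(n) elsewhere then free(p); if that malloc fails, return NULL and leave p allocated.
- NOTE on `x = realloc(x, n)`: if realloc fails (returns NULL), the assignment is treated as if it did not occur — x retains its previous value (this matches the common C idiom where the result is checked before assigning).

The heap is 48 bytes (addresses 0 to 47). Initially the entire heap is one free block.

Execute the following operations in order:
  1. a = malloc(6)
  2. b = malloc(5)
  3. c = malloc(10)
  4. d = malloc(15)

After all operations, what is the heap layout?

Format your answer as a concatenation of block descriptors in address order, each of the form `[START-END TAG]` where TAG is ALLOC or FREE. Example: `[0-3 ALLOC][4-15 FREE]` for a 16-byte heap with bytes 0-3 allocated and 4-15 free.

Answer: [0-5 ALLOC][6-10 ALLOC][11-20 ALLOC][21-35 ALLOC][36-47 FREE]

Derivation:
Op 1: a = malloc(6) -> a = 0; heap: [0-5 ALLOC][6-47 FREE]
Op 2: b = malloc(5) -> b = 6; heap: [0-5 ALLOC][6-10 ALLOC][11-47 FREE]
Op 3: c = malloc(10) -> c = 11; heap: [0-5 ALLOC][6-10 ALLOC][11-20 ALLOC][21-47 FREE]
Op 4: d = malloc(15) -> d = 21; heap: [0-5 ALLOC][6-10 ALLOC][11-20 ALLOC][21-35 ALLOC][36-47 FREE]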